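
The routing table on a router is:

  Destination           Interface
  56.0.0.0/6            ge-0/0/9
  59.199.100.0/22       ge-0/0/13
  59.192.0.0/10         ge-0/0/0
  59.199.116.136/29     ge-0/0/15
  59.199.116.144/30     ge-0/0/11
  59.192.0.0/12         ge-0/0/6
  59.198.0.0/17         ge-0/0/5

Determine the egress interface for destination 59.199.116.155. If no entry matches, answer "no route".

Routes whose prefix contains 59.199.116.155:
  56.0.0.0/6 (56.0.0.0 - 59.255.255.255) -> ge-0/0/9
  59.192.0.0/10 (59.192.0.0 - 59.255.255.255) -> ge-0/0/0
  59.192.0.0/12 (59.192.0.0 - 59.207.255.255) -> ge-0/0/6
More-specific entries that do NOT match:
  59.199.116.144/30 (59.199.116.144 - 59.199.116.147) does not contain 59.199.116.155
  59.199.116.136/29 (59.199.116.136 - 59.199.116.143) does not contain 59.199.116.155
  59.199.100.0/22 (59.199.100.0 - 59.199.103.255) does not contain 59.199.116.155
  59.198.0.0/17 (59.198.0.0 - 59.198.127.255) does not contain 59.199.116.155
Longest matching prefix is /12 -> interface ge-0/0/6.

ge-0/0/6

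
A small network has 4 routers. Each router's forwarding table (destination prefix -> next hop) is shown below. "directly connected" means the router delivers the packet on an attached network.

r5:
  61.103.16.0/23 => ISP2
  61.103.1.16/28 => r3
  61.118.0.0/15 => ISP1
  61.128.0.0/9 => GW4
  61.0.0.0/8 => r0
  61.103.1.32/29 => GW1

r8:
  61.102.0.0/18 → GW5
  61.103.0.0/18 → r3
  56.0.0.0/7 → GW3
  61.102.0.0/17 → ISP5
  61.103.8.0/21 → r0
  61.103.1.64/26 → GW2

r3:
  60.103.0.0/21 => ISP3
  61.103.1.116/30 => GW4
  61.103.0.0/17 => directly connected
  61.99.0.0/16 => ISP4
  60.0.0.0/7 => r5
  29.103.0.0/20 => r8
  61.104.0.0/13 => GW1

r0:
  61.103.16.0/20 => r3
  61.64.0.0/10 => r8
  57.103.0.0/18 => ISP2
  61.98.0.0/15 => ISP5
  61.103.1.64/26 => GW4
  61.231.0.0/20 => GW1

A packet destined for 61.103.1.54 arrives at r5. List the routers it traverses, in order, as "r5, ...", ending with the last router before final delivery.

At r5: longest match for 61.103.1.54 is 61.0.0.0/8 -> r0
At r0: longest match for 61.103.1.54 is 61.64.0.0/10 -> r8
At r8: longest match for 61.103.1.54 is 61.103.0.0/18 -> r3
At r3: longest match for 61.103.1.54 is 61.103.0.0/17 -> directly connected

r5, r0, r8, r3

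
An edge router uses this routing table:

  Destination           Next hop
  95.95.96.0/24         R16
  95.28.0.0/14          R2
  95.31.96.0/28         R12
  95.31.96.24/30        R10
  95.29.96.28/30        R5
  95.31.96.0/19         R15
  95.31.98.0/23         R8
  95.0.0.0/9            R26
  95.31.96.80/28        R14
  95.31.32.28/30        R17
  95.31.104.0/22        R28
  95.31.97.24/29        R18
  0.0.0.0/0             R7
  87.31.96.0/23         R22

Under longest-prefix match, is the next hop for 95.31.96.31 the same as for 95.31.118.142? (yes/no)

95.31.96.31: longest match 95.31.96.0/19 -> R15
95.31.118.142: longest match 95.31.96.0/19 -> R15

yes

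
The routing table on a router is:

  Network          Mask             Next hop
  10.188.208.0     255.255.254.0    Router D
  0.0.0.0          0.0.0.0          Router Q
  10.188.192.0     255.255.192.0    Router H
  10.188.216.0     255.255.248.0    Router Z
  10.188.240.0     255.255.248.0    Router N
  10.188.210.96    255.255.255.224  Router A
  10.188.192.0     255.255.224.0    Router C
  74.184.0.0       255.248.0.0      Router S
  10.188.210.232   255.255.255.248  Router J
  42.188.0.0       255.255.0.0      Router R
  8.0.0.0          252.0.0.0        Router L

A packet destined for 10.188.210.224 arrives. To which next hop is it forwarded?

Routes whose prefix contains 10.188.210.224:
  0.0.0.0/0 (default, matches everything) -> Router Q
  8.0.0.0/6 (8.0.0.0 - 11.255.255.255) -> Router L
  10.188.192.0/18 (10.188.192.0 - 10.188.255.255) -> Router H
  10.188.192.0/19 (10.188.192.0 - 10.188.223.255) -> Router C
More-specific entries that do NOT match:
  10.188.210.232/29 (10.188.210.232 - 10.188.210.239) does not contain 10.188.210.224
  10.188.210.96/27 (10.188.210.96 - 10.188.210.127) does not contain 10.188.210.224
  10.188.208.0/23 (10.188.208.0 - 10.188.209.255) does not contain 10.188.210.224
  10.188.216.0/21 (10.188.216.0 - 10.188.223.255) does not contain 10.188.210.224
  10.188.240.0/21 (10.188.240.0 - 10.188.247.255) does not contain 10.188.210.224
Longest matching prefix is /19 -> next hop Router C.

Router C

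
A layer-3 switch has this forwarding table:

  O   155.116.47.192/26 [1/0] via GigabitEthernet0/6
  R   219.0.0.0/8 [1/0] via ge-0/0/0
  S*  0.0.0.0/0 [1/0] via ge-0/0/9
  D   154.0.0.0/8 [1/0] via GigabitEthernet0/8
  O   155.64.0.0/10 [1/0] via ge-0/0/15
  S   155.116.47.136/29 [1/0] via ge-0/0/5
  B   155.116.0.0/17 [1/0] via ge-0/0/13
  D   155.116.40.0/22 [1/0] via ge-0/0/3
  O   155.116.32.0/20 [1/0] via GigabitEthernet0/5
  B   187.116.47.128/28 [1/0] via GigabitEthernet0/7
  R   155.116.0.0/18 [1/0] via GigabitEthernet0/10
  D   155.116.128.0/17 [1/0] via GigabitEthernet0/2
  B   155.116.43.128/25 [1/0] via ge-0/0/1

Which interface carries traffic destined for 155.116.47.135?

Routes whose prefix contains 155.116.47.135:
  0.0.0.0/0 (default, matches everything) -> ge-0/0/9
  155.64.0.0/10 (155.64.0.0 - 155.127.255.255) -> ge-0/0/15
  155.116.0.0/17 (155.116.0.0 - 155.116.127.255) -> ge-0/0/13
  155.116.0.0/18 (155.116.0.0 - 155.116.63.255) -> GigabitEthernet0/10
  155.116.32.0/20 (155.116.32.0 - 155.116.47.255) -> GigabitEthernet0/5
More-specific entries that do NOT match:
  155.116.47.136/29 (155.116.47.136 - 155.116.47.143) does not contain 155.116.47.135
  187.116.47.128/28 (187.116.47.128 - 187.116.47.143) does not contain 155.116.47.135
  155.116.47.192/26 (155.116.47.192 - 155.116.47.255) does not contain 155.116.47.135
  155.116.43.128/25 (155.116.43.128 - 155.116.43.255) does not contain 155.116.47.135
  155.116.40.0/22 (155.116.40.0 - 155.116.43.255) does not contain 155.116.47.135
Longest matching prefix is /20 -> interface GigabitEthernet0/5.

GigabitEthernet0/5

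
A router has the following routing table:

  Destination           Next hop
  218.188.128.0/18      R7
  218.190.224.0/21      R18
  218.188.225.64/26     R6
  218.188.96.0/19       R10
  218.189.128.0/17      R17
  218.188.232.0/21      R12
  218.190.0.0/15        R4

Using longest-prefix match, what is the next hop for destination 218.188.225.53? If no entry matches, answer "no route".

No entry's prefix contains 218.188.225.53; there is no default route.

no route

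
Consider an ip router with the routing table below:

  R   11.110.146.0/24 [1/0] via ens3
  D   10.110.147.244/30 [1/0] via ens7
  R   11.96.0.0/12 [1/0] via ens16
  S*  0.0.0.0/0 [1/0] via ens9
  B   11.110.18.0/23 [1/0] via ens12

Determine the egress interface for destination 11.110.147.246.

Routes whose prefix contains 11.110.147.246:
  0.0.0.0/0 (default, matches everything) -> ens9
  11.96.0.0/12 (11.96.0.0 - 11.111.255.255) -> ens16
More-specific entries that do NOT match:
  10.110.147.244/30 (10.110.147.244 - 10.110.147.247) does not contain 11.110.147.246
  11.110.146.0/24 (11.110.146.0 - 11.110.146.255) does not contain 11.110.147.246
  11.110.18.0/23 (11.110.18.0 - 11.110.19.255) does not contain 11.110.147.246
Longest matching prefix is /12 -> interface ens16.

ens16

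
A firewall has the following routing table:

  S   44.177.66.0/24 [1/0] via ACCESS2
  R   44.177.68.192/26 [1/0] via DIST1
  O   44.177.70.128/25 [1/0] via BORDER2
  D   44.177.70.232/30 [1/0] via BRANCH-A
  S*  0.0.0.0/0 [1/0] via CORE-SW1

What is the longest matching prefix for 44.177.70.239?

Entries matching 44.177.70.239:
  0.0.0.0/0 (default, matches everything)
  44.177.70.128/25 (44.177.70.128 - 44.177.70.255)
Most specific is 44.177.70.128/25.

44.177.70.128/25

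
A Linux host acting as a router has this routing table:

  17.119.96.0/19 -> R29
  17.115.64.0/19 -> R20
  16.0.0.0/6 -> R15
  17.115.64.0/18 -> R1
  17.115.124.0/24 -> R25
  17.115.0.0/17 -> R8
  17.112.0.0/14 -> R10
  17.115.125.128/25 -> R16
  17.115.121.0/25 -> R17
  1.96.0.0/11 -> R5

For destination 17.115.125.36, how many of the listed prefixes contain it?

4

Prefixes containing 17.115.125.36:
  16.0.0.0/6 (16.0.0.0 - 19.255.255.255)
  17.112.0.0/14 (17.112.0.0 - 17.115.255.255)
  17.115.0.0/17 (17.115.0.0 - 17.115.127.255)
  17.115.64.0/18 (17.115.64.0 - 17.115.127.255)
Total matching entries: 4.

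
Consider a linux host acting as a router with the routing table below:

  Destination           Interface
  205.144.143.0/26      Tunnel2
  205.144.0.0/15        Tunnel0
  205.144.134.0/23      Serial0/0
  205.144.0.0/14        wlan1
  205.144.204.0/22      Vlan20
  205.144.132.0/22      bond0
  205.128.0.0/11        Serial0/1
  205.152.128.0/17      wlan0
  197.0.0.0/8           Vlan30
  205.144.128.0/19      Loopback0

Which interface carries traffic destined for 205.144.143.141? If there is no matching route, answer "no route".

Routes whose prefix contains 205.144.143.141:
  205.128.0.0/11 (205.128.0.0 - 205.159.255.255) -> Serial0/1
  205.144.0.0/14 (205.144.0.0 - 205.147.255.255) -> wlan1
  205.144.0.0/15 (205.144.0.0 - 205.145.255.255) -> Tunnel0
  205.144.128.0/19 (205.144.128.0 - 205.144.159.255) -> Loopback0
More-specific entries that do NOT match:
  205.144.143.0/26 (205.144.143.0 - 205.144.143.63) does not contain 205.144.143.141
  205.144.134.0/23 (205.144.134.0 - 205.144.135.255) does not contain 205.144.143.141
  205.144.204.0/22 (205.144.204.0 - 205.144.207.255) does not contain 205.144.143.141
  205.144.132.0/22 (205.144.132.0 - 205.144.135.255) does not contain 205.144.143.141
Longest matching prefix is /19 -> interface Loopback0.

Loopback0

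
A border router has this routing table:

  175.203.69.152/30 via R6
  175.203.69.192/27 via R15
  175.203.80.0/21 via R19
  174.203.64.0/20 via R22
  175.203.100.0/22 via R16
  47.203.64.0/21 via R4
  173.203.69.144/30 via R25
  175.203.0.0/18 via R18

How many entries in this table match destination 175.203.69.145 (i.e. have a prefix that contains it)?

No listed prefix contains 175.203.69.145.
Total matching entries: 0.

0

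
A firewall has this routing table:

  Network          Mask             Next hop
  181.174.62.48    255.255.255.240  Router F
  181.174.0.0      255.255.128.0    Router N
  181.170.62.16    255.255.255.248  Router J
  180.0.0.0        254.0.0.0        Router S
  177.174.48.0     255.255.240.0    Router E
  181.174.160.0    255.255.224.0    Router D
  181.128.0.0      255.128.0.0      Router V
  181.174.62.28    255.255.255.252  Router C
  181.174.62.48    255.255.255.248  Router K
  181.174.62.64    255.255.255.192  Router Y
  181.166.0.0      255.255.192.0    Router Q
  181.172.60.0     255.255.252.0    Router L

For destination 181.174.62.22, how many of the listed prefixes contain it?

Prefixes containing 181.174.62.22:
  180.0.0.0/7 (180.0.0.0 - 181.255.255.255)
  181.128.0.0/9 (181.128.0.0 - 181.255.255.255)
  181.174.0.0/17 (181.174.0.0 - 181.174.127.255)
Total matching entries: 3.

3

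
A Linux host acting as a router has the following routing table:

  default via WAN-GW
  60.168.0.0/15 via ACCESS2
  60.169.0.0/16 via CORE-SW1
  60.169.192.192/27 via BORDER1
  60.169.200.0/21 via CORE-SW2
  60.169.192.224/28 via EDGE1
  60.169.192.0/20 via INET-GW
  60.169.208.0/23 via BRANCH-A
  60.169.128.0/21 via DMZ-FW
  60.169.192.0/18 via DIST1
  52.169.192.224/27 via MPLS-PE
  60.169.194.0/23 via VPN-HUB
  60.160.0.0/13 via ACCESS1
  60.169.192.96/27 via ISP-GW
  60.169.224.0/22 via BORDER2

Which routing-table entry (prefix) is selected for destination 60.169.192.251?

Entries matching 60.169.192.251:
  0.0.0.0/0 (default, matches everything)
  60.168.0.0/15 (60.168.0.0 - 60.169.255.255)
  60.169.0.0/16 (60.169.0.0 - 60.169.255.255)
  60.169.192.0/18 (60.169.192.0 - 60.169.255.255)
  60.169.192.0/20 (60.169.192.0 - 60.169.207.255)
Most specific is 60.169.192.0/20.

60.169.192.0/20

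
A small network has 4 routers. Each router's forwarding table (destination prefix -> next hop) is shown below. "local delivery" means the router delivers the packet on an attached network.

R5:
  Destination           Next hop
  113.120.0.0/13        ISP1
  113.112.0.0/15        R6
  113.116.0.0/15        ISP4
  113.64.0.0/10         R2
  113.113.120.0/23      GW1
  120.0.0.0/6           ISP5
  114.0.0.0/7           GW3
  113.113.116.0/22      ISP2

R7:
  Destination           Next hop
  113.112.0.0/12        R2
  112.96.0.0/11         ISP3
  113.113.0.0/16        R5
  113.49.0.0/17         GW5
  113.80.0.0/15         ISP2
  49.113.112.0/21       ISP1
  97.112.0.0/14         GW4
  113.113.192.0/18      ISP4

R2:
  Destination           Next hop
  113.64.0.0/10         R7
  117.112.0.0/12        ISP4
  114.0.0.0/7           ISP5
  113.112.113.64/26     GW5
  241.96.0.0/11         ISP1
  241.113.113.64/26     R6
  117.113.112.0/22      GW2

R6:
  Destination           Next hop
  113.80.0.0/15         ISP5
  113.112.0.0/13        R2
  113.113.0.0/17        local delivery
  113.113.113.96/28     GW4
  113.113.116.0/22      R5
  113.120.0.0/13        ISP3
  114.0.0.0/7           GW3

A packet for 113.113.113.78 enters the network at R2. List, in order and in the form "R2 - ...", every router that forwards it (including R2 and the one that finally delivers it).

At R2: longest match for 113.113.113.78 is 113.64.0.0/10 -> R7
At R7: longest match for 113.113.113.78 is 113.113.0.0/16 -> R5
At R5: longest match for 113.113.113.78 is 113.112.0.0/15 -> R6
At R6: longest match for 113.113.113.78 is 113.113.0.0/17 -> local delivery

R2 - R7 - R5 - R6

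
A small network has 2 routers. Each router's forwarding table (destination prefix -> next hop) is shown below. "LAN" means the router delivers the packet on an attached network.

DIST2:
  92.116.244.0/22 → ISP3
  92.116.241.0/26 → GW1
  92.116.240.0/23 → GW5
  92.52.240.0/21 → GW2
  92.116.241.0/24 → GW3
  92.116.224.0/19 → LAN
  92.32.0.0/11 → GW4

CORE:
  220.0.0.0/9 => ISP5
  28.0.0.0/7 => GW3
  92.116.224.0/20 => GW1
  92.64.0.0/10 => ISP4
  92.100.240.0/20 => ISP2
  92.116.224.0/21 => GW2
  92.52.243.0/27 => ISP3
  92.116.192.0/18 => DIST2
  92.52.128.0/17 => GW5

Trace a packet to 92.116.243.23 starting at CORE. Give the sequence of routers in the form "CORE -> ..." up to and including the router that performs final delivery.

CORE -> DIST2

At CORE: longest match for 92.116.243.23 is 92.116.192.0/18 -> DIST2
At DIST2: longest match for 92.116.243.23 is 92.116.224.0/19 -> LAN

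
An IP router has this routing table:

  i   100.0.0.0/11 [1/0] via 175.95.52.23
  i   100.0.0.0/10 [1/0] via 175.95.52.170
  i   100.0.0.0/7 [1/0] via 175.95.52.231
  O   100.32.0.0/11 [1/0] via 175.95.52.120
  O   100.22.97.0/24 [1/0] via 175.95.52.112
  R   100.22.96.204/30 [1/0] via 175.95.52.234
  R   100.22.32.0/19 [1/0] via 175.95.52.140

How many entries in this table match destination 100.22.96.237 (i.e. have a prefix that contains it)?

3

Prefixes containing 100.22.96.237:
  100.0.0.0/7 (100.0.0.0 - 101.255.255.255)
  100.0.0.0/10 (100.0.0.0 - 100.63.255.255)
  100.0.0.0/11 (100.0.0.0 - 100.31.255.255)
Total matching entries: 3.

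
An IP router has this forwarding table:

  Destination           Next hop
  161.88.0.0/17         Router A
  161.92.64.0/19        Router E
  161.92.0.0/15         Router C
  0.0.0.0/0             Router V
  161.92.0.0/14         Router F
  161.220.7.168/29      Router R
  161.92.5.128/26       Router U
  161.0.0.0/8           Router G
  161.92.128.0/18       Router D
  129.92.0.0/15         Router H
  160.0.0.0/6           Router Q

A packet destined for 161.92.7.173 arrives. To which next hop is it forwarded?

Routes whose prefix contains 161.92.7.173:
  0.0.0.0/0 (default, matches everything) -> Router V
  160.0.0.0/6 (160.0.0.0 - 163.255.255.255) -> Router Q
  161.0.0.0/8 (161.0.0.0 - 161.255.255.255) -> Router G
  161.92.0.0/14 (161.92.0.0 - 161.95.255.255) -> Router F
  161.92.0.0/15 (161.92.0.0 - 161.93.255.255) -> Router C
More-specific entries that do NOT match:
  161.220.7.168/29 (161.220.7.168 - 161.220.7.175) does not contain 161.92.7.173
  161.92.5.128/26 (161.92.5.128 - 161.92.5.191) does not contain 161.92.7.173
  161.92.64.0/19 (161.92.64.0 - 161.92.95.255) does not contain 161.92.7.173
  161.92.128.0/18 (161.92.128.0 - 161.92.191.255) does not contain 161.92.7.173
  161.88.0.0/17 (161.88.0.0 - 161.88.127.255) does not contain 161.92.7.173
Longest matching prefix is /15 -> next hop Router C.

Router C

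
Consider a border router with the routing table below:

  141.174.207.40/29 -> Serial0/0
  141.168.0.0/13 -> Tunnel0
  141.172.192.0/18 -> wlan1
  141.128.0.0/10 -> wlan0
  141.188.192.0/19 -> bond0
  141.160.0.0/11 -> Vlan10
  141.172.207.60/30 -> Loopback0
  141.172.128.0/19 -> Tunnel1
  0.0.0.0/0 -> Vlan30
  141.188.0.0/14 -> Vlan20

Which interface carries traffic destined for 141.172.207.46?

Routes whose prefix contains 141.172.207.46:
  0.0.0.0/0 (default, matches everything) -> Vlan30
  141.128.0.0/10 (141.128.0.0 - 141.191.255.255) -> wlan0
  141.160.0.0/11 (141.160.0.0 - 141.191.255.255) -> Vlan10
  141.168.0.0/13 (141.168.0.0 - 141.175.255.255) -> Tunnel0
  141.172.192.0/18 (141.172.192.0 - 141.172.255.255) -> wlan1
More-specific entries that do NOT match:
  141.172.207.60/30 (141.172.207.60 - 141.172.207.63) does not contain 141.172.207.46
  141.174.207.40/29 (141.174.207.40 - 141.174.207.47) does not contain 141.172.207.46
  141.188.192.0/19 (141.188.192.0 - 141.188.223.255) does not contain 141.172.207.46
  141.172.128.0/19 (141.172.128.0 - 141.172.159.255) does not contain 141.172.207.46
Longest matching prefix is /18 -> interface wlan1.

wlan1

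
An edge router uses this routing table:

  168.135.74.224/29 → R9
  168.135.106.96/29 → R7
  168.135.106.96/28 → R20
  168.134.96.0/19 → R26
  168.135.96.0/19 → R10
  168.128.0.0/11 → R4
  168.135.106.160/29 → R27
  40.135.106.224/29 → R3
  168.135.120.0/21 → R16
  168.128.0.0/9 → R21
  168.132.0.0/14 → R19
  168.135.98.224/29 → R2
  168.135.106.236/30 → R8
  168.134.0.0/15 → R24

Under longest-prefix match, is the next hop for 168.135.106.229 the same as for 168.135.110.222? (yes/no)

yes

168.135.106.229: longest match 168.135.96.0/19 -> R10
168.135.110.222: longest match 168.135.96.0/19 -> R10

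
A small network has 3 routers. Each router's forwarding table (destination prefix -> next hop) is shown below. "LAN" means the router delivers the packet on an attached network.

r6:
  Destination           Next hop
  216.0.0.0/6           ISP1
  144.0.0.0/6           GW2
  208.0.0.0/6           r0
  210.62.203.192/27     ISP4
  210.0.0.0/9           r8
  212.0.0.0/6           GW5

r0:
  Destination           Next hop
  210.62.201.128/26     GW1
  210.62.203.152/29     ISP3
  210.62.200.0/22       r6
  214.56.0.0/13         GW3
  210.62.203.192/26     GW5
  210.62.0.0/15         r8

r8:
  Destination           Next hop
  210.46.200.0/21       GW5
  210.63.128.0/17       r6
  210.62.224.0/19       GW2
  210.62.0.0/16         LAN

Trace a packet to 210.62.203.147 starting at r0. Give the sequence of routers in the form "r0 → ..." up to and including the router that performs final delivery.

At r0: longest match for 210.62.203.147 is 210.62.200.0/22 -> r6
At r6: longest match for 210.62.203.147 is 210.0.0.0/9 -> r8
At r8: longest match for 210.62.203.147 is 210.62.0.0/16 -> LAN

r0 → r6 → r8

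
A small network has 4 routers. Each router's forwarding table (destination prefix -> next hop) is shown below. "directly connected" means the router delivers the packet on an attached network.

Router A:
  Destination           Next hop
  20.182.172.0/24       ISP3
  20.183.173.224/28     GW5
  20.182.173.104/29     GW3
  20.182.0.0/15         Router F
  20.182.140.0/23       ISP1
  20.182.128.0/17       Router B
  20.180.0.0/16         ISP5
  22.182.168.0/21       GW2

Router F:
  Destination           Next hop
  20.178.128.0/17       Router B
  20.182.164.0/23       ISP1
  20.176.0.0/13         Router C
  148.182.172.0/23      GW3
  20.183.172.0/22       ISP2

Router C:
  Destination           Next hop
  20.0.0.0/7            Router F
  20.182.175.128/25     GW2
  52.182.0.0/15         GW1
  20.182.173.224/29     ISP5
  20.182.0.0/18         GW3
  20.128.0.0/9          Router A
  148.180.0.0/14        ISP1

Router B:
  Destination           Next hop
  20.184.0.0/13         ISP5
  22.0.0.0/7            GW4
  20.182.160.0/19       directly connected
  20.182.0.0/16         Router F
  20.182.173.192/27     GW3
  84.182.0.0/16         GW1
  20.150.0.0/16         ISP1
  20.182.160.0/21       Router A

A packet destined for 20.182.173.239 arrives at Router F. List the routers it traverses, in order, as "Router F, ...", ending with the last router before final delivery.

Router F, Router C, Router A, Router B

At Router F: longest match for 20.182.173.239 is 20.176.0.0/13 -> Router C
At Router C: longest match for 20.182.173.239 is 20.128.0.0/9 -> Router A
At Router A: longest match for 20.182.173.239 is 20.182.128.0/17 -> Router B
At Router B: longest match for 20.182.173.239 is 20.182.160.0/19 -> directly connected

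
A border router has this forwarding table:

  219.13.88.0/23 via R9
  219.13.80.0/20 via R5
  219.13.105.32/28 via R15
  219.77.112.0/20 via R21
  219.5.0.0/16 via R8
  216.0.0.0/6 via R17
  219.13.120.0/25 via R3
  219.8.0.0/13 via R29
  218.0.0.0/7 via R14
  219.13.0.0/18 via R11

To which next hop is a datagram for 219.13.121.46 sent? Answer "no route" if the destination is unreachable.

Routes whose prefix contains 219.13.121.46:
  216.0.0.0/6 (216.0.0.0 - 219.255.255.255) -> R17
  218.0.0.0/7 (218.0.0.0 - 219.255.255.255) -> R14
  219.8.0.0/13 (219.8.0.0 - 219.15.255.255) -> R29
More-specific entries that do NOT match:
  219.13.105.32/28 (219.13.105.32 - 219.13.105.47) does not contain 219.13.121.46
  219.13.120.0/25 (219.13.120.0 - 219.13.120.127) does not contain 219.13.121.46
  219.13.88.0/23 (219.13.88.0 - 219.13.89.255) does not contain 219.13.121.46
  219.13.80.0/20 (219.13.80.0 - 219.13.95.255) does not contain 219.13.121.46
  219.77.112.0/20 (219.77.112.0 - 219.77.127.255) does not contain 219.13.121.46
  219.13.0.0/18 (219.13.0.0 - 219.13.63.255) does not contain 219.13.121.46
  219.5.0.0/16 (219.5.0.0 - 219.5.255.255) does not contain 219.13.121.46
Longest matching prefix is /13 -> next hop R29.

R29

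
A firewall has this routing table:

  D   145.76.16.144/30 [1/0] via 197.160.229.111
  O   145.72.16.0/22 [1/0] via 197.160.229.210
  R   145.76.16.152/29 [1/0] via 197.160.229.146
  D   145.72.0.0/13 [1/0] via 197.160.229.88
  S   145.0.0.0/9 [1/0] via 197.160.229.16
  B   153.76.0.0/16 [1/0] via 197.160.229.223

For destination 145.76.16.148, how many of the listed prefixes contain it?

2

Prefixes containing 145.76.16.148:
  145.0.0.0/9 (145.0.0.0 - 145.127.255.255)
  145.72.0.0/13 (145.72.0.0 - 145.79.255.255)
Total matching entries: 2.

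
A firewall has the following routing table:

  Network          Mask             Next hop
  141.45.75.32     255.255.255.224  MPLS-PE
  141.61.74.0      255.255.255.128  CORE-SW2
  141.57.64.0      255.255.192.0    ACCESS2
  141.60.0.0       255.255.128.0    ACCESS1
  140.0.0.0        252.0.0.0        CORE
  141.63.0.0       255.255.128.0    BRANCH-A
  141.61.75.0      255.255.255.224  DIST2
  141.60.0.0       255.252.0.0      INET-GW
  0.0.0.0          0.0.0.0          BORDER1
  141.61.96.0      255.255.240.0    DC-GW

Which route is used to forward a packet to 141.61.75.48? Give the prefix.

Entries matching 141.61.75.48:
  0.0.0.0/0 (default, matches everything)
  140.0.0.0/6 (140.0.0.0 - 143.255.255.255)
  141.60.0.0/14 (141.60.0.0 - 141.63.255.255)
Most specific is 141.60.0.0/14.

141.60.0.0/14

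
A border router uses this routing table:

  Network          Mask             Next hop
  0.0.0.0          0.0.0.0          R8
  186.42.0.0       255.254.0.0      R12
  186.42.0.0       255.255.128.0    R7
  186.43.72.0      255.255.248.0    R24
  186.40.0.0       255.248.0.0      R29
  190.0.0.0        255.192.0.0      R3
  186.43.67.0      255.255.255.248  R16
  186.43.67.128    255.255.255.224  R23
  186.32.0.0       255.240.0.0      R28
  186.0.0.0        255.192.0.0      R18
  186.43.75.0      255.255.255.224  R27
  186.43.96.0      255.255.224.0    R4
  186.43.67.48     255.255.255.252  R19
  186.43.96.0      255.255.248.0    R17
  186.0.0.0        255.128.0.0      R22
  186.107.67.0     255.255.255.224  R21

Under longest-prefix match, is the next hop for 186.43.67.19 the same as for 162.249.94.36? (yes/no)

no

186.43.67.19: longest match 186.42.0.0/15 -> R12
162.249.94.36: longest match 0.0.0.0/0 -> R8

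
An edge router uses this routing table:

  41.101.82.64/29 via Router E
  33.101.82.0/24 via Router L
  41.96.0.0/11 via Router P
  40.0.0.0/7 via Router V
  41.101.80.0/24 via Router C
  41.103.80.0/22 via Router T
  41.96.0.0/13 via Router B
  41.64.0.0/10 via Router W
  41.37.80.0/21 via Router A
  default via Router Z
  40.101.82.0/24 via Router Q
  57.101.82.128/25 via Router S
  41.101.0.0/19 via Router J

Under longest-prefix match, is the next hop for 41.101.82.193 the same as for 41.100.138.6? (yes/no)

41.101.82.193: longest match 41.96.0.0/13 -> Router B
41.100.138.6: longest match 41.96.0.0/13 -> Router B

yes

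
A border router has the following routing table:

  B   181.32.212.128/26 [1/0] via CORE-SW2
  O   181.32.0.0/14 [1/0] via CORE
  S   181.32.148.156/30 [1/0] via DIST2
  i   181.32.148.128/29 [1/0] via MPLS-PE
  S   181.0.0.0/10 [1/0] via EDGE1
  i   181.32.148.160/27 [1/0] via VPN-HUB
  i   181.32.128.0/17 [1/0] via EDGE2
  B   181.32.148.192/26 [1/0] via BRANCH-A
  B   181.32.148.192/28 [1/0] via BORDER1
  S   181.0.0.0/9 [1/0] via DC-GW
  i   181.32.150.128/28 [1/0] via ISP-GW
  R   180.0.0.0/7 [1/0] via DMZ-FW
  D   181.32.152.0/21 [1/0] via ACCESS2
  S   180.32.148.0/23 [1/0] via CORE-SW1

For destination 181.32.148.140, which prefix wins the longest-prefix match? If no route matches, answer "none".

Entries matching 181.32.148.140:
  180.0.0.0/7 (180.0.0.0 - 181.255.255.255)
  181.0.0.0/9 (181.0.0.0 - 181.127.255.255)
  181.0.0.0/10 (181.0.0.0 - 181.63.255.255)
  181.32.0.0/14 (181.32.0.0 - 181.35.255.255)
  181.32.128.0/17 (181.32.128.0 - 181.32.255.255)
Most specific is 181.32.128.0/17.

181.32.128.0/17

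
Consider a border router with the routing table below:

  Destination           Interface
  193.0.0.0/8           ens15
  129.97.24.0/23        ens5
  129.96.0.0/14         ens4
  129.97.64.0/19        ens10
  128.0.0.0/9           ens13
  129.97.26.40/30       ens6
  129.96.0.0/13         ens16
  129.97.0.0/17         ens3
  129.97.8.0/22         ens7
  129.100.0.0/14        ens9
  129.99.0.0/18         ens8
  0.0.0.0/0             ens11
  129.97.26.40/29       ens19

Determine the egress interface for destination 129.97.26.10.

ens3

Routes whose prefix contains 129.97.26.10:
  0.0.0.0/0 (default, matches everything) -> ens11
  129.96.0.0/13 (129.96.0.0 - 129.103.255.255) -> ens16
  129.96.0.0/14 (129.96.0.0 - 129.99.255.255) -> ens4
  129.97.0.0/17 (129.97.0.0 - 129.97.127.255) -> ens3
More-specific entries that do NOT match:
  129.97.26.40/30 (129.97.26.40 - 129.97.26.43) does not contain 129.97.26.10
  129.97.26.40/29 (129.97.26.40 - 129.97.26.47) does not contain 129.97.26.10
  129.97.24.0/23 (129.97.24.0 - 129.97.25.255) does not contain 129.97.26.10
  129.97.8.0/22 (129.97.8.0 - 129.97.11.255) does not contain 129.97.26.10
  129.97.64.0/19 (129.97.64.0 - 129.97.95.255) does not contain 129.97.26.10
  129.99.0.0/18 (129.99.0.0 - 129.99.63.255) does not contain 129.97.26.10
Longest matching prefix is /17 -> interface ens3.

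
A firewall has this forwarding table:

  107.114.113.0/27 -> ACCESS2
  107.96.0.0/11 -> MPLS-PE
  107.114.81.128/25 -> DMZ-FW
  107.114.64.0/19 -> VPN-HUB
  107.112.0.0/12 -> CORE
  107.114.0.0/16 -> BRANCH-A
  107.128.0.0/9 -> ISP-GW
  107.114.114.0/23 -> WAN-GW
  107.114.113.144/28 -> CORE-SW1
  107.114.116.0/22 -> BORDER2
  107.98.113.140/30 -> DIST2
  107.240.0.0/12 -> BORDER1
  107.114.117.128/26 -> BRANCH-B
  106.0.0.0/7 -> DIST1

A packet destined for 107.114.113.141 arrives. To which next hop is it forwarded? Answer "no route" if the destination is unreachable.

Routes whose prefix contains 107.114.113.141:
  106.0.0.0/7 (106.0.0.0 - 107.255.255.255) -> DIST1
  107.96.0.0/11 (107.96.0.0 - 107.127.255.255) -> MPLS-PE
  107.112.0.0/12 (107.112.0.0 - 107.127.255.255) -> CORE
  107.114.0.0/16 (107.114.0.0 - 107.114.255.255) -> BRANCH-A
More-specific entries that do NOT match:
  107.98.113.140/30 (107.98.113.140 - 107.98.113.143) does not contain 107.114.113.141
  107.114.113.144/28 (107.114.113.144 - 107.114.113.159) does not contain 107.114.113.141
  107.114.113.0/27 (107.114.113.0 - 107.114.113.31) does not contain 107.114.113.141
  107.114.117.128/26 (107.114.117.128 - 107.114.117.191) does not contain 107.114.113.141
  107.114.81.128/25 (107.114.81.128 - 107.114.81.255) does not contain 107.114.113.141
  107.114.114.0/23 (107.114.114.0 - 107.114.115.255) does not contain 107.114.113.141
  107.114.116.0/22 (107.114.116.0 - 107.114.119.255) does not contain 107.114.113.141
  107.114.64.0/19 (107.114.64.0 - 107.114.95.255) does not contain 107.114.113.141
Longest matching prefix is /16 -> next hop BRANCH-A.

BRANCH-A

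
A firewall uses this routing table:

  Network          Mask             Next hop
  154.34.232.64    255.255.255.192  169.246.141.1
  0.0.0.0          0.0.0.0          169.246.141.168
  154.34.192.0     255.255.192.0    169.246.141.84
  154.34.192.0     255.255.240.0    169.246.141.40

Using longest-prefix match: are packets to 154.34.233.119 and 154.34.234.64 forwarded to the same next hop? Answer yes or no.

154.34.233.119: longest match 154.34.192.0/18 -> 169.246.141.84
154.34.234.64: longest match 154.34.192.0/18 -> 169.246.141.84

yes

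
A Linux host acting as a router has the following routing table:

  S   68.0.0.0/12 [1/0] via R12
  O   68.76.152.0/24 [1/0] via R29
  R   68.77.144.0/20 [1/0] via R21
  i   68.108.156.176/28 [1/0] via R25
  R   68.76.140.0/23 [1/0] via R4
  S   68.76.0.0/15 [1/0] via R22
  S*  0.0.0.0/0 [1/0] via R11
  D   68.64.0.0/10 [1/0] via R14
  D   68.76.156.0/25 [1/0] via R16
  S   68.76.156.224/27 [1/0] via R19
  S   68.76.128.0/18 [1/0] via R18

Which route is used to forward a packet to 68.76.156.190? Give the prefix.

Entries matching 68.76.156.190:
  0.0.0.0/0 (default, matches everything)
  68.64.0.0/10 (68.64.0.0 - 68.127.255.255)
  68.76.0.0/15 (68.76.0.0 - 68.77.255.255)
  68.76.128.0/18 (68.76.128.0 - 68.76.191.255)
Most specific is 68.76.128.0/18.

68.76.128.0/18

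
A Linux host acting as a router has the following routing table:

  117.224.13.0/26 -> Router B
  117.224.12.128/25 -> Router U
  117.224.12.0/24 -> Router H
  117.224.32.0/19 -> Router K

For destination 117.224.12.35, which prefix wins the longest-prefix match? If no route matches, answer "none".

117.224.12.0/24

Entries matching 117.224.12.35:
  117.224.12.0/24 (117.224.12.0 - 117.224.12.255)
Most specific is 117.224.12.0/24.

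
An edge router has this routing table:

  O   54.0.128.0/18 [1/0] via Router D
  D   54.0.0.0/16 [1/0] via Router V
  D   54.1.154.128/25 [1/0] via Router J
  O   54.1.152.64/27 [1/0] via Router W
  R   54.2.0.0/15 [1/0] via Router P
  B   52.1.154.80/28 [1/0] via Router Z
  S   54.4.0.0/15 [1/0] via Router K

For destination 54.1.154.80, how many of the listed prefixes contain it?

0

No listed prefix contains 54.1.154.80.
Total matching entries: 0.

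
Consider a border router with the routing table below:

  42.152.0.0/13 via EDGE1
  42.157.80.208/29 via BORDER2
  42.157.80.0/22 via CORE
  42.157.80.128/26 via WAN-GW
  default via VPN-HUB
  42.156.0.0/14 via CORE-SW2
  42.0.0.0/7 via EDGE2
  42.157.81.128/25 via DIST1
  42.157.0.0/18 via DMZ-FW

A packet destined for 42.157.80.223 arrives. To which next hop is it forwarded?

Routes whose prefix contains 42.157.80.223:
  0.0.0.0/0 (default, matches everything) -> VPN-HUB
  42.0.0.0/7 (42.0.0.0 - 43.255.255.255) -> EDGE2
  42.152.0.0/13 (42.152.0.0 - 42.159.255.255) -> EDGE1
  42.156.0.0/14 (42.156.0.0 - 42.159.255.255) -> CORE-SW2
  42.157.80.0/22 (42.157.80.0 - 42.157.83.255) -> CORE
More-specific entries that do NOT match:
  42.157.80.208/29 (42.157.80.208 - 42.157.80.215) does not contain 42.157.80.223
  42.157.80.128/26 (42.157.80.128 - 42.157.80.191) does not contain 42.157.80.223
  42.157.81.128/25 (42.157.81.128 - 42.157.81.255) does not contain 42.157.80.223
Longest matching prefix is /22 -> next hop CORE.

CORE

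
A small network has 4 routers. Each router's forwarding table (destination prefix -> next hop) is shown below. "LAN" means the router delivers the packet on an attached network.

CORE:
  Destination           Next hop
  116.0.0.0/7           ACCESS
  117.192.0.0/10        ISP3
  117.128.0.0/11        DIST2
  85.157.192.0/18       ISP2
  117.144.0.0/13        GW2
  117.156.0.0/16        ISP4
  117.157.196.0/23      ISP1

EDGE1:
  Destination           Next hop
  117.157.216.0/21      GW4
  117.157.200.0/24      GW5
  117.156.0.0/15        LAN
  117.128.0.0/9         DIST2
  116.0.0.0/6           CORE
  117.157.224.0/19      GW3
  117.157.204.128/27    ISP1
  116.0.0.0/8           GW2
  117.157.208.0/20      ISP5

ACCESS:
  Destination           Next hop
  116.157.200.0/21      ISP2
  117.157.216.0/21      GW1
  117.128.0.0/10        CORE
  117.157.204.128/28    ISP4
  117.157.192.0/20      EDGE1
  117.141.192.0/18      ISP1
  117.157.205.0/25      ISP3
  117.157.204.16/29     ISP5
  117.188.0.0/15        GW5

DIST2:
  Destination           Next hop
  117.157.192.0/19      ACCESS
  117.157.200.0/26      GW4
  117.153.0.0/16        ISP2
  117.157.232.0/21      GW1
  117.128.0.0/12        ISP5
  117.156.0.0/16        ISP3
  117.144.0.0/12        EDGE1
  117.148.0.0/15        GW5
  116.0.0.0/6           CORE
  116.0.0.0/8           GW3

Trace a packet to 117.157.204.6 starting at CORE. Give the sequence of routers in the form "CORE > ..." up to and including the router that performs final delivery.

At CORE: longest match for 117.157.204.6 is 117.128.0.0/11 -> DIST2
At DIST2: longest match for 117.157.204.6 is 117.157.192.0/19 -> ACCESS
At ACCESS: longest match for 117.157.204.6 is 117.157.192.0/20 -> EDGE1
At EDGE1: longest match for 117.157.204.6 is 117.156.0.0/15 -> LAN

CORE > DIST2 > ACCESS > EDGE1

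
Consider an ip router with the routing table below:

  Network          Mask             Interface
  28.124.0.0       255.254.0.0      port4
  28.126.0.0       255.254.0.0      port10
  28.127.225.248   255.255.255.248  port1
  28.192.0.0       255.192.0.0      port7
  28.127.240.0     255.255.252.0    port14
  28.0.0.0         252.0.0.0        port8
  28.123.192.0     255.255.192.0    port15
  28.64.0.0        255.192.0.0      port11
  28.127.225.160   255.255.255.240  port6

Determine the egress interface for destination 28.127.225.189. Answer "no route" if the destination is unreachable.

Routes whose prefix contains 28.127.225.189:
  28.0.0.0/6 (28.0.0.0 - 31.255.255.255) -> port8
  28.64.0.0/10 (28.64.0.0 - 28.127.255.255) -> port11
  28.126.0.0/15 (28.126.0.0 - 28.127.255.255) -> port10
More-specific entries that do NOT match:
  28.127.225.248/29 (28.127.225.248 - 28.127.225.255) does not contain 28.127.225.189
  28.127.225.160/28 (28.127.225.160 - 28.127.225.175) does not contain 28.127.225.189
  28.127.240.0/22 (28.127.240.0 - 28.127.243.255) does not contain 28.127.225.189
  28.123.192.0/18 (28.123.192.0 - 28.123.255.255) does not contain 28.127.225.189
Longest matching prefix is /15 -> interface port10.

port10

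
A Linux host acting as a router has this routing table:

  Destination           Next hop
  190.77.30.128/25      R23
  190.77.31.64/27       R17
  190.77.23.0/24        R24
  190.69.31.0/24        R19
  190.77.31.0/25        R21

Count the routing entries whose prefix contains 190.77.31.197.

0

No listed prefix contains 190.77.31.197.
Total matching entries: 0.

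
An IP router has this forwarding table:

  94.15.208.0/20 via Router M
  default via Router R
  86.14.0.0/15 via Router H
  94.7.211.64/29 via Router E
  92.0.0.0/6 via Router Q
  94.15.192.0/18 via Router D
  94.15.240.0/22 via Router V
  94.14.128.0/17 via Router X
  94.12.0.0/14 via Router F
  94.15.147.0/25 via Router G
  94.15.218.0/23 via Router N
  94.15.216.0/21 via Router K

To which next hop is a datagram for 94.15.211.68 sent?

Routes whose prefix contains 94.15.211.68:
  0.0.0.0/0 (default, matches everything) -> Router R
  92.0.0.0/6 (92.0.0.0 - 95.255.255.255) -> Router Q
  94.12.0.0/14 (94.12.0.0 - 94.15.255.255) -> Router F
  94.15.192.0/18 (94.15.192.0 - 94.15.255.255) -> Router D
  94.15.208.0/20 (94.15.208.0 - 94.15.223.255) -> Router M
More-specific entries that do NOT match:
  94.7.211.64/29 (94.7.211.64 - 94.7.211.71) does not contain 94.15.211.68
  94.15.147.0/25 (94.15.147.0 - 94.15.147.127) does not contain 94.15.211.68
  94.15.218.0/23 (94.15.218.0 - 94.15.219.255) does not contain 94.15.211.68
  94.15.240.0/22 (94.15.240.0 - 94.15.243.255) does not contain 94.15.211.68
  94.15.216.0/21 (94.15.216.0 - 94.15.223.255) does not contain 94.15.211.68
Longest matching prefix is /20 -> next hop Router M.

Router M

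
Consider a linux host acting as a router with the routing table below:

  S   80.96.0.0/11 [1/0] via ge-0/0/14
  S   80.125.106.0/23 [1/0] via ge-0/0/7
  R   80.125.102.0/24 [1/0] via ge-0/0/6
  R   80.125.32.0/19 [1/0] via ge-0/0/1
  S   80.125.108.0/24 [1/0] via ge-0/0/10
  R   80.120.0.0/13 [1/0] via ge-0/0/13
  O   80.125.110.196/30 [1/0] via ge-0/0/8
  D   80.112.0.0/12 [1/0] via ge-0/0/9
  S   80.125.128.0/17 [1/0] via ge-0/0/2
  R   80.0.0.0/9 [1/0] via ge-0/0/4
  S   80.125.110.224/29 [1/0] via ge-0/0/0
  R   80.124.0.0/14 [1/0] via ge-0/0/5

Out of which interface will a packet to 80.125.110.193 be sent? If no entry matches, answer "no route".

Routes whose prefix contains 80.125.110.193:
  80.0.0.0/9 (80.0.0.0 - 80.127.255.255) -> ge-0/0/4
  80.96.0.0/11 (80.96.0.0 - 80.127.255.255) -> ge-0/0/14
  80.112.0.0/12 (80.112.0.0 - 80.127.255.255) -> ge-0/0/9
  80.120.0.0/13 (80.120.0.0 - 80.127.255.255) -> ge-0/0/13
  80.124.0.0/14 (80.124.0.0 - 80.127.255.255) -> ge-0/0/5
More-specific entries that do NOT match:
  80.125.110.196/30 (80.125.110.196 - 80.125.110.199) does not contain 80.125.110.193
  80.125.110.224/29 (80.125.110.224 - 80.125.110.231) does not contain 80.125.110.193
  80.125.102.0/24 (80.125.102.0 - 80.125.102.255) does not contain 80.125.110.193
  80.125.108.0/24 (80.125.108.0 - 80.125.108.255) does not contain 80.125.110.193
  80.125.106.0/23 (80.125.106.0 - 80.125.107.255) does not contain 80.125.110.193
  80.125.32.0/19 (80.125.32.0 - 80.125.63.255) does not contain 80.125.110.193
  80.125.128.0/17 (80.125.128.0 - 80.125.255.255) does not contain 80.125.110.193
Longest matching prefix is /14 -> interface ge-0/0/5.

ge-0/0/5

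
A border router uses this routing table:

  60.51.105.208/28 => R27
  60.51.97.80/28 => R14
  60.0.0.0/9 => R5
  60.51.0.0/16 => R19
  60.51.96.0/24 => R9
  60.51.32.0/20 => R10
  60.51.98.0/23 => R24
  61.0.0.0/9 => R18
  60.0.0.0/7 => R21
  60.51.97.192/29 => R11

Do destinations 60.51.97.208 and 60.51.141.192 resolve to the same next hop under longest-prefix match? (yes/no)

60.51.97.208: longest match 60.51.0.0/16 -> R19
60.51.141.192: longest match 60.51.0.0/16 -> R19

yes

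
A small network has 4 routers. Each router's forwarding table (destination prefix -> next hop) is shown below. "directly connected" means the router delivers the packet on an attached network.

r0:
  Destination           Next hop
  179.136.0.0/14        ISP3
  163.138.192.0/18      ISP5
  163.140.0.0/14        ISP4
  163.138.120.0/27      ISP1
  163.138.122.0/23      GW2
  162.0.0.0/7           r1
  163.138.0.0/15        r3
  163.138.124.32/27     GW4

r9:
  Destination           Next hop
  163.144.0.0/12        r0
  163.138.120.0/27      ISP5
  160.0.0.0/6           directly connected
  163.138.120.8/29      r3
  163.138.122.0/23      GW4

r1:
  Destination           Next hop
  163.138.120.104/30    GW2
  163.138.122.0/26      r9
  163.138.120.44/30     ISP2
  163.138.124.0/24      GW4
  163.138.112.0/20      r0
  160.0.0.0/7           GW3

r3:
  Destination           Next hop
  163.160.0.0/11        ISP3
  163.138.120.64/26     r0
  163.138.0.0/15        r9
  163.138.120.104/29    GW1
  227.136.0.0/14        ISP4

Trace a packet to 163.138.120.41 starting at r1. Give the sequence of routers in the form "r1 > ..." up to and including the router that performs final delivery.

At r1: longest match for 163.138.120.41 is 163.138.112.0/20 -> r0
At r0: longest match for 163.138.120.41 is 163.138.0.0/15 -> r3
At r3: longest match for 163.138.120.41 is 163.138.0.0/15 -> r9
At r9: longest match for 163.138.120.41 is 160.0.0.0/6 -> directly connected

r1 > r0 > r3 > r9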